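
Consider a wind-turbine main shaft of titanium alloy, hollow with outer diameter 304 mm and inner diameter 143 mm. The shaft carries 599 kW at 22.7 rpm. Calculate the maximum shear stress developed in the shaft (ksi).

ω = 2π·22.7/60 = 2.377 rad/s, so T = P/ω = 599×10³ / 2.377 = 252000 N·m.
J = π(d_o⁴ − d_i⁴)/32 = π(0.304⁴ − 0.143⁴)/32 = 7.974×10^-4 m⁴.
τ_max = T·r/J = 252000 × 0.152 / 7.974×10^-4 = 4.803×10^7 Pa.

6.97 ksi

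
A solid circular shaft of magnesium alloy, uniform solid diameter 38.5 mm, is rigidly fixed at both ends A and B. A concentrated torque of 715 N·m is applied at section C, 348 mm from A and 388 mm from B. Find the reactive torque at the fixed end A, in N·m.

With uniform GJ and both ends fixed, compatibility θ_AC = θ_CB gives T_A·a = T_B·b, together with T_A + T_B = T₀.
T_A = T₀·b/(a+b) = 715.0·388/736.0 = 376.9 N·m; T_B = 338.1 N·m.

377 N·m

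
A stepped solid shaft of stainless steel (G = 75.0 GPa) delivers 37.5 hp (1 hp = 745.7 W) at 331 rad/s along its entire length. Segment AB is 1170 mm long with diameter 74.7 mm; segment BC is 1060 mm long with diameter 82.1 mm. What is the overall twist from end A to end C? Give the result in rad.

6.99e-4 rad

ω = 331 rad/s, so T = P/ω = 37.5×745.7 / 331.0 = 84.48 N·m.
J_AB = π(0.0747)⁴/32 = 3.06×10^-6 m⁴; J_BC = π(0.0821)⁴/32 = 4.46×10^-6 m⁴.
θ = (T/G)·Σ L_i/J_i = (84.48/75.0×10⁹)·(1.17/3.06×10^-6 + 1.06/4.46×10^-6) = 6.988×10^-4 rad.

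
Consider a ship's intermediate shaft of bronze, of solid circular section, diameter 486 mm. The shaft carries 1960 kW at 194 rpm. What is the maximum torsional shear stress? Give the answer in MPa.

4.28 MPa

ω = 2π·194/60 = 20.32 rad/s, so T = P/ω = 1960×10³ / 20.32 = 96480 N·m.
J = πd⁴/32 = π(0.486)⁴/32 = 5.477×10^-3 m⁴.
τ_max = T·r/J = 96480 × 0.243 / 5.477×10^-3 = 4.280×10^6 Pa.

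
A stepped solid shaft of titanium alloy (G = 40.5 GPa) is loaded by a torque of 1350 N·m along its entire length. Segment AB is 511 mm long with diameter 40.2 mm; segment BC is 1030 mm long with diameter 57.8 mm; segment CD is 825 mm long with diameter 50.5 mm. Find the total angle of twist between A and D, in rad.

0.141 rad

J_AB = π(0.0402)⁴/32 = 2.56×10^-7 m⁴; J_BC = π(0.0578)⁴/32 = 1.10×10^-6 m⁴; J_CD = π(0.0505)⁴/32 = 6.39×10^-7 m⁴.
θ = (T/G)·Σ L_i/J_i = (1350/40.5×10⁹)·(0.511/2.56×10^-7 + 1.03/1.10×10^-6 + 0.825/6.39×10^-7) = 0.1408 rad.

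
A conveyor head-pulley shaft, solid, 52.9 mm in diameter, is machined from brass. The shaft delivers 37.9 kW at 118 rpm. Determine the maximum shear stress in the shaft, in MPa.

106 MPa

ω = 2π·118/60 = 12.36 rad/s, so T = P/ω = 37.9×10³ / 12.36 = 3067 N·m.
J = πd⁴/32 = π(0.0529)⁴/32 = 7.688×10^-7 m⁴.
τ_max = T·r/J = 3067 × 0.0264 / 7.688×10^-7 = 1.055×10^8 Pa.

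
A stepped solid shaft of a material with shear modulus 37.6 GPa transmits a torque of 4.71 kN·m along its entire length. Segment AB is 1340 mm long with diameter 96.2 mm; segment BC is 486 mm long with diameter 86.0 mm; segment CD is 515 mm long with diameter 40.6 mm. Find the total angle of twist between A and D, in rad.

J_AB = π(0.0962)⁴/32 = 8.41×10^-6 m⁴; J_BC = π(0.0860)⁴/32 = 5.37×10^-6 m⁴; J_CD = π(0.0406)⁴/32 = 2.67×10^-7 m⁴.
θ = (T/G)·Σ L_i/J_i = (4710/37.6×10⁹)·(1.34/8.41×10^-6 + 0.486/5.37×10^-6 + 0.515/2.67×10^-7) = 0.2731 rad.

0.273 rad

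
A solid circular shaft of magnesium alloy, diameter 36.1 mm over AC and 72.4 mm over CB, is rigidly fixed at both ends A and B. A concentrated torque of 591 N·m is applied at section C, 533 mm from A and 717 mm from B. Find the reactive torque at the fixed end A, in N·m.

Compatibility: T_A·a/J_AC = T_B·b/J_CB with T_A + T_B = T₀.
J_AC = 1.67×10^-7 m⁴, J_CB = 2.70×10^-6 m⁴, so T_A = T₀·(J_AC/a)/((J_AC/a)+(J_CB/b)) = 45.37 N·m, T_B = 545.6 N·m.

45.4 N·m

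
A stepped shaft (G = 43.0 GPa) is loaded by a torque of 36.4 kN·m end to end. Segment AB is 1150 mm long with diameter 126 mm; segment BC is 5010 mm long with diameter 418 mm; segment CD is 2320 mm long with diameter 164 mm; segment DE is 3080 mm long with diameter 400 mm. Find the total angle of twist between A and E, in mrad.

69.4 mrad

J_AB = π(0.126)⁴/32 = 2.47×10^-5 m⁴; J_BC = π(0.418)⁴/32 = 3.00×10^-3 m⁴; J_CD = π(0.164)⁴/32 = 7.10×10^-5 m⁴; J_DE = π(0.400)⁴/32 = 2.51×10^-3 m⁴.
θ = (T/G)·Σ L_i/J_i = (36400/43.0×10⁹)·(1.15/2.47×10^-5 + 5.01/3.00×10^-3 + 2.32/7.10×10^-5 + 3.08/2.51×10^-3) = 0.06945 rad.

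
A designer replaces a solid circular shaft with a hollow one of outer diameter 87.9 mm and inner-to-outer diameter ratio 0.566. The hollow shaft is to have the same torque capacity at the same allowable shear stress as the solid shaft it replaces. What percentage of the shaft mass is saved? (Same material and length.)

26.9 %

Equal τ_max and T ⇒ the solid shaft needs d_s³ = d_o³(1−k⁴), so d_s = 87.9·(1−0.566⁴)^(1/3) = 84.78 mm.
Area ratio A_h/A_s = d_o²(1−k²)/d_s² = (1−k²)/(1−k⁴)^(2/3) = 0.7305.
Mass saving = 1 − 0.7305 = 26.9 %.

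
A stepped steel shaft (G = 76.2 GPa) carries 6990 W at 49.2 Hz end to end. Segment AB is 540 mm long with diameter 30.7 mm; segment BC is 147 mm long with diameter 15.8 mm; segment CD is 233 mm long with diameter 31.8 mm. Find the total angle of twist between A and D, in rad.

0.00966 rad

ω = 2π·49.2 = 309.1 rad/s, so T = P/ω = 6990 / 309.1 = 22.61 N·m.
J_AB = π(0.0307)⁴/32 = 8.72×10^-8 m⁴; J_BC = π(0.0158)⁴/32 = 6.12×10^-9 m⁴; J_CD = π(0.0318)⁴/32 = 1.00×10^-7 m⁴.
θ = (T/G)·Σ L_i/J_i = (22.61/76.2×10⁹)·(0.540/8.72×10^-8 + 0.147/6.12×10^-9 + 0.233/1.00×10^-7) = 9.656×10^-3 rad.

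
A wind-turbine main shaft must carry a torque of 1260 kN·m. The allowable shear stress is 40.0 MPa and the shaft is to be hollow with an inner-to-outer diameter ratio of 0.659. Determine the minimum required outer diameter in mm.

For a hollow shaft with d_i/d_o = 0.659: τ_max = 16T/(π d_o³ (1−k⁴)), so d_o = [16T/(π τ_allow (1−k⁴))]^(1/3) = [16·1.260e6/(π·4.00×10^7·0.8114)]^(1/3) = 0.5826 m.

583 mm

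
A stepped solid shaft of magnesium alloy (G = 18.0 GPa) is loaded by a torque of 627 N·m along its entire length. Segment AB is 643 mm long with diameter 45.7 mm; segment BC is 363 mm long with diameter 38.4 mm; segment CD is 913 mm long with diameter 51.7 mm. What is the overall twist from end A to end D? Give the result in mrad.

J_AB = π(0.0457)⁴/32 = 4.28×10^-7 m⁴; J_BC = π(0.0384)⁴/32 = 2.13×10^-7 m⁴; J_CD = π(0.0517)⁴/32 = 7.01×10^-7 m⁴.
θ = (T/G)·Σ L_i/J_i = (627.0/18.0×10⁹)·(0.643/4.28×10^-7 + 0.363/2.13×10^-7 + 0.913/7.01×10^-7) = 0.1569 rad.

157 mrad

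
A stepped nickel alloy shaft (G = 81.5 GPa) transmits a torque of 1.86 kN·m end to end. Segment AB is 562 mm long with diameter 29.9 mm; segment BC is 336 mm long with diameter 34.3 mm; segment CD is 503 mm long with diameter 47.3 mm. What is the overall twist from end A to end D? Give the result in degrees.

J_AB = π(0.0299)⁴/32 = 7.85×10^-8 m⁴; J_BC = π(0.0343)⁴/32 = 1.36×10^-7 m⁴; J_CD = π(0.0473)⁴/32 = 4.91×10^-7 m⁴.
θ = (T/G)·Σ L_i/J_i = (1860/81.5×10⁹)·(0.562/7.85×10^-8 + 0.336/1.36×10^-7 + 0.503/4.91×10^-7) = 0.2432 rad.

13.9°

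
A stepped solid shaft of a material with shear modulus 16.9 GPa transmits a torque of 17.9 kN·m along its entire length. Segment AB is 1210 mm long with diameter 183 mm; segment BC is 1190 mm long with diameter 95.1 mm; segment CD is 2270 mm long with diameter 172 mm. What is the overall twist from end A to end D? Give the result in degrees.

11.3°

J_AB = π(0.183)⁴/32 = 1.10×10^-4 m⁴; J_BC = π(0.0951)⁴/32 = 8.03×10^-6 m⁴; J_CD = π(0.172)⁴/32 = 8.59×10^-5 m⁴.
θ = (T/G)·Σ L_i/J_i = (17900/16.9×10⁹)·(1.21/1.10×10^-4 + 1.19/8.03×10^-6 + 2.27/8.59×10^-5) = 0.1966 rad.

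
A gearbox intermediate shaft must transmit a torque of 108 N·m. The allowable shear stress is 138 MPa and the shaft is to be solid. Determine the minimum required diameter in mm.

For a solid shaft τ_max = 16T/(πd³), so d = (16T/(π τ_allow))^(1/3) = (16·108.0/(π·1.38×10^8))^(1/3) = 0.01586 m.

15.9 mm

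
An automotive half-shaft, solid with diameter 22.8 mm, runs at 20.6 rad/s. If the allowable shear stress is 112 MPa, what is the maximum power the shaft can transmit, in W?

J = πd⁴/32 = π(0.0228)⁴/32 = 2.653×10^-8 m⁴.
T_max = τ_allow·J/r = 1.12×10^8 × 2.653×10^-8 / 0.0114 = 260.6 N·m.
ω = 20.6 rad/s, so P_max = T_max·ω = 5369 W.

5370 W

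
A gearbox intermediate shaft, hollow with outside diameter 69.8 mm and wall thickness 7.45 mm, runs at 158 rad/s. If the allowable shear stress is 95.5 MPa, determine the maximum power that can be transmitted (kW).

J = π(d_o⁴ − d_i⁴)/32 = π(0.0698⁴ − 0.0549⁴)/32 = 1.439×10^-6 m⁴.
T_max = τ_allow·J/r = 9.55×10^7 × 1.439×10^-6 / 0.0349 = 3936 N·m.
ω = 158 rad/s, so P_max = T_max·ω = 6.219×10^5 W.

622 kW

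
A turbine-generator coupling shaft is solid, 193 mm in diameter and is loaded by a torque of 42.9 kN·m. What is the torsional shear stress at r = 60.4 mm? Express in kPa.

19000 kPa

J = πd⁴/32 = π(0.193)⁴/32 = 1.362×10^-4 m⁴.
Shear stress varies linearly with radius: τ = T·r/J = 42900 × 0.0604 / 1.362×10^-4 = 1.902×10^7 Pa.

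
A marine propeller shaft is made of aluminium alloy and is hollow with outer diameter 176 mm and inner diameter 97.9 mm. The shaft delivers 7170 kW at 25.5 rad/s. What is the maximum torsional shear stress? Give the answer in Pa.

ω = 25.5 rad/s, so T = P/ω = 7170×10³ / 25.50 = 281200 N·m.
J = π(d_o⁴ − d_i⁴)/32 = π(0.176⁴ − 0.0979⁴)/32 = 8.518×10^-5 m⁴.
τ_max = T·r/J = 281200 × 0.0880 / 8.518×10^-5 = 2.905×10^8 Pa.

2.90e8 Pa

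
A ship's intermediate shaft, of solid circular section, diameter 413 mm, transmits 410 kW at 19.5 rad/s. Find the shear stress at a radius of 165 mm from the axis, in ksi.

ω = 19.5 rad/s, so T = P/ω = 410×10³ / 19.50 = 21030 N·m.
J = πd⁴/32 = π(0.413)⁴/32 = 2.856×10^-3 m⁴.
Shear stress varies linearly with radius: τ = T·r/J = 21030 × 0.165 / 2.856×10^-3 = 1.215×10^6 Pa.

0.176 ksi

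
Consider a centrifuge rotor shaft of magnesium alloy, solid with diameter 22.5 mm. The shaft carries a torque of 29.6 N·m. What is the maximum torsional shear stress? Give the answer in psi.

1920 psi

J = πd⁴/32 = π(0.0225)⁴/32 = 2.516×10^-8 m⁴.
τ_max = T·r/J = 29.60 × 0.0112 / 2.516×10^-8 = 1.323×10^7 Pa.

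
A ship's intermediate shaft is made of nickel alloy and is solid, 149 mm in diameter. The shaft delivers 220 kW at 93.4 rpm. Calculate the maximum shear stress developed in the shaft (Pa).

3.46e7 Pa

ω = 2π·93.4/60 = 9.781 rad/s, so T = P/ω = 220×10³ / 9.781 = 22490 N·m.
J = πd⁴/32 = π(0.149)⁴/32 = 4.839×10^-5 m⁴.
τ_max = T·r/J = 22490 × 0.0745 / 4.839×10^-5 = 3.463×10^7 Pa.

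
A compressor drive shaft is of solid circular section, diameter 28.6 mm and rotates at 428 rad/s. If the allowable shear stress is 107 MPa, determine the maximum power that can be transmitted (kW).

210 kW

J = πd⁴/32 = π(0.0286)⁴/32 = 6.568×10^-8 m⁴.
T_max = τ_allow·J/r = 1.07×10^8 × 6.568×10^-8 / 0.0143 = 491.5 N·m.
ω = 428 rad/s, so P_max = T_max·ω = 2.104×10^5 W.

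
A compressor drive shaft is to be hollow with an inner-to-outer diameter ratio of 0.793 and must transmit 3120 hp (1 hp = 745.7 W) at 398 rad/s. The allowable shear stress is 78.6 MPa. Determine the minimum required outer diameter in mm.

ω = 398 rad/s, so T = P/ω = 3120×745.7 / 398.0 = 5846 N·m.
For a hollow shaft with d_i/d_o = 0.793: τ_max = 16T/(π d_o³ (1−k⁴)), so d_o = [16T/(π τ_allow (1−k⁴))]^(1/3) = [16·5846/(π·7.86×10^7·0.6045)]^(1/3) = 0.08557 m.

85.6 mm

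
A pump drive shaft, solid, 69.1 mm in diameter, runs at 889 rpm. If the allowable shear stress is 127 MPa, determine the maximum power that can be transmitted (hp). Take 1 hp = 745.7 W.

1030 hp

J = πd⁴/32 = π(0.0691)⁴/32 = 2.238×10^-6 m⁴.
T_max = τ_allow·J/r = 1.27×10^8 × 2.238×10^-6 / 0.0345 = 8227 N·m.
ω = 2π·889/60 = 93.10 rad/s, so P_max = T_max·ω = 7.659×10^5 W.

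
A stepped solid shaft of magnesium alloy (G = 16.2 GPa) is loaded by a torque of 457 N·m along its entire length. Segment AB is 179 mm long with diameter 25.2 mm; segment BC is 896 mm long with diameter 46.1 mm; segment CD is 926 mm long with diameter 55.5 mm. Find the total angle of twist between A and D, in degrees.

12.2°

J_AB = π(0.0252)⁴/32 = 3.96×10^-8 m⁴; J_BC = π(0.0461)⁴/32 = 4.43×10^-7 m⁴; J_CD = π(0.0555)⁴/32 = 9.31×10^-7 m⁴.
θ = (T/G)·Σ L_i/J_i = (457.0/16.2×10⁹)·(0.179/3.96×10^-8 + 0.896/4.43×10^-7 + 0.926/9.31×10^-7) = 0.2126 rad.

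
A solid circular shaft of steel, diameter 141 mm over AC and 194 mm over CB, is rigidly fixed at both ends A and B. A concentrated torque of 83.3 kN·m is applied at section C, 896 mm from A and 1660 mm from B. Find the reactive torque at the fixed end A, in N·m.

Compatibility: T_A·a/J_AC = T_B·b/J_CB with T_A + T_B = T₀.
J_AC = 3.88×10^-5 m⁴, J_CB = 1.39×10^-4 m⁴, so T_A = T₀·(J_AC/a)/((J_AC/a)+(J_CB/b)) = 28390 N·m, T_B = 54910 N·m.

28400 N·m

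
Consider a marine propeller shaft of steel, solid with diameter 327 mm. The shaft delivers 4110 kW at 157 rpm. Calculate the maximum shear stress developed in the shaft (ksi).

5.28 ksi

ω = 2π·157/60 = 16.44 rad/s, so T = P/ω = 4110×10³ / 16.44 = 250000 N·m.
J = πd⁴/32 = π(0.327)⁴/32 = 1.123×10^-3 m⁴.
τ_max = T·r/J = 250000 × 0.164 / 1.123×10^-3 = 3.641×10^7 Pa.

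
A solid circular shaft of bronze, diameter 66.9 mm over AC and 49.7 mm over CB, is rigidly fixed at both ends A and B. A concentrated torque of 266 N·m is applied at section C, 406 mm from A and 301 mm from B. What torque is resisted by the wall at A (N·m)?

Compatibility: T_A·a/J_AC = T_B·b/J_CB with T_A + T_B = T₀.
J_AC = 1.97×10^-6 m⁴, J_CB = 5.99×10^-7 m⁴, so T_A = T₀·(J_AC/a)/((J_AC/a)+(J_CB/b)) = 188.5 N·m, T_B = 77.46 N·m.

189 N·m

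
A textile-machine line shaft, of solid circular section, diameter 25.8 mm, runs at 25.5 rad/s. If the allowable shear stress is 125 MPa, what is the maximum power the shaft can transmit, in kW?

10.7 kW

J = πd⁴/32 = π(0.0258)⁴/32 = 4.350×10^-8 m⁴.
T_max = τ_allow·J/r = 1.25×10^8 × 4.350×10^-8 / 0.0129 = 421.5 N·m.
ω = 25.5 rad/s, so P_max = T_max·ω = 1.075×10^4 W.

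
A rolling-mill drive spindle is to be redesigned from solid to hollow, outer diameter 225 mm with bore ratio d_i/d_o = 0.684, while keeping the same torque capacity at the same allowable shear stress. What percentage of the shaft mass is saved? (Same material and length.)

Equal τ_max and T ⇒ the solid shaft needs d_s³ = d_o³(1−k⁴), so d_s = 225·(1−0.684⁴)^(1/3) = 207.2 mm.
Area ratio A_h/A_s = d_o²(1−k²)/d_s² = (1−k²)/(1−k⁴)^(2/3) = 0.6274.
Mass saving = 1 − 0.6274 = 37.3 %.

37.3 %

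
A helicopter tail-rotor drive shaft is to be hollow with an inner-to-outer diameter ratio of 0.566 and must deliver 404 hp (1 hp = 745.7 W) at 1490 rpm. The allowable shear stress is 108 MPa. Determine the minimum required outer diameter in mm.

46.6 mm

ω = 2π·1490/60 = 156.0 rad/s, so T = P/ω = 404×745.7 / 156.0 = 1931 N·m.
For a hollow shaft with d_i/d_o = 0.566: τ_max = 16T/(π d_o³ (1−k⁴)), so d_o = [16T/(π τ_allow (1−k⁴))]^(1/3) = [16·1931/(π·1.08×10^8·0.8974)]^(1/3) = 0.04664 m.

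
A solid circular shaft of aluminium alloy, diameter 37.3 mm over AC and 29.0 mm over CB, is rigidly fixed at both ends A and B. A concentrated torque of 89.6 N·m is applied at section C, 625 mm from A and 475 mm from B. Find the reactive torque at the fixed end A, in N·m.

Compatibility: T_A·a/J_AC = T_B·b/J_CB with T_A + T_B = T₀.
J_AC = 1.90×10^-7 m⁴, J_CB = 6.94×10^-8 m⁴, so T_A = T₀·(J_AC/a)/((J_AC/a)+(J_CB/b)) = 60.51 N·m, T_B = 29.09 N·m.

60.5 N·m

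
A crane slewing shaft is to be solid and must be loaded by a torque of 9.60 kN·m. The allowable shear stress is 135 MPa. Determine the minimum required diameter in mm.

For a solid shaft τ_max = 16T/(πd³), so d = (16T/(π τ_allow))^(1/3) = (16·9600/(π·1.35×10^8))^(1/3) = 0.07128 m.

71.3 mm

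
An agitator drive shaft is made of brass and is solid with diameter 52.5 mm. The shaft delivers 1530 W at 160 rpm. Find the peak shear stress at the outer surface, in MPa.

3.21 MPa

ω = 2π·160/60 = 16.76 rad/s, so T = P/ω = 1530 / 16.76 = 91.32 N·m.
J = πd⁴/32 = π(0.0525)⁴/32 = 7.458×10^-7 m⁴.
τ_max = T·r/J = 91.32 × 0.0262 / 7.458×10^-7 = 3.214×10^6 Pa.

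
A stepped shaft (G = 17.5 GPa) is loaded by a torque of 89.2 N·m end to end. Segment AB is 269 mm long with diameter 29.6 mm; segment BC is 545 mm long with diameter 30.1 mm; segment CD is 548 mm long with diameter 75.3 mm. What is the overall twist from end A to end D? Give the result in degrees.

J_AB = π(0.0296)⁴/32 = 7.54×10^-8 m⁴; J_BC = π(0.0301)⁴/32 = 8.06×10^-8 m⁴; J_CD = π(0.0753)⁴/32 = 3.16×10^-6 m⁴.
θ = (T/G)·Σ L_i/J_i = (89.20/17.5×10⁹)·(0.269/7.54×10^-8 + 0.545/8.06×10^-8 + 0.548/3.16×10^-6) = 0.05355 rad.

3.07°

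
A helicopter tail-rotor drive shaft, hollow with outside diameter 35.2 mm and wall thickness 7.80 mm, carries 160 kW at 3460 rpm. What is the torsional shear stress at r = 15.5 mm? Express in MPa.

50.2 MPa

ω = 2π·3460/60 = 362.3 rad/s, so T = P/ω = 160×10³ / 362.3 = 441.6 N·m.
J = π(d_o⁴ − d_i⁴)/32 = π(0.0352⁴ − 0.0196⁴)/32 = 1.362×10^-7 m⁴.
Shear stress varies linearly with radius: τ = T·r/J = 441.6 × 0.0155 / 1.362×10^-7 = 5.024×10^7 Pa.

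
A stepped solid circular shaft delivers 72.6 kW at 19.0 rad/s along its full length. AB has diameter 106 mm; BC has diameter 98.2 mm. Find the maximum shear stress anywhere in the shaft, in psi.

ω = 19.0 rad/s, so T = P/ω = 72.6×10³ / 19.00 = 3821 N·m.
Under the same torque, τ_max = 16T/(πd³) is largest where d is smallest — segment BC (d = 98.2 mm).
τ_max = 16·3821/(π·(0.0982)³) = 2.055×10^7 Pa.

2980 psi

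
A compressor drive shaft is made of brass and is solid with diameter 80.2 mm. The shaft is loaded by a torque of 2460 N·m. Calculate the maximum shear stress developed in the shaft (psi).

3520 psi

J = πd⁴/32 = π(0.0802)⁴/32 = 4.062×10^-6 m⁴.
τ_max = T·r/J = 2460 × 0.0401 / 4.062×10^-6 = 2.429×10^7 Pa.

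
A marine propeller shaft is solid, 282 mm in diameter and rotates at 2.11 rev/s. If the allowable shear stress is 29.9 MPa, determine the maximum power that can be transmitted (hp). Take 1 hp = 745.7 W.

J = πd⁴/32 = π(0.282)⁴/32 = 6.209×10^-4 m⁴.
T_max = τ_allow·J/r = 2.99×10^7 × 6.209×10^-4 / 0.141 = 131700 N·m.
ω = 2π·2.11 = 13.26 rad/s, so P_max = T_max·ω = 1.745×10^6 W.

2340 hp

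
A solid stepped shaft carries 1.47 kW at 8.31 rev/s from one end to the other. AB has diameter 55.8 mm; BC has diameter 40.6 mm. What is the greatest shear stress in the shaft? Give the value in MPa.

ω = 2π·8.31 = 52.21 rad/s, so T = P/ω = 1.47×10³ / 52.21 = 28.15 N·m.
Under the same torque, τ_max = 16T/(πd³) is largest where d is smallest — segment BC (d = 40.6 mm).
τ_max = 16·28.15/(π·(0.0406)³) = 2.143×10^6 Pa.

2.14 MPa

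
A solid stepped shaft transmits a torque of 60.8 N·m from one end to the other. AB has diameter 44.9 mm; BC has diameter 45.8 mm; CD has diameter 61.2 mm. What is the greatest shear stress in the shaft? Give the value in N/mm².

3.42 N/mm²

Under the same torque, τ_max = 16T/(πd³) is largest where d is smallest — segment AB (d = 44.9 mm).
τ_max = 16·60.80/(π·(0.0449)³) = 3.421×10^6 Pa.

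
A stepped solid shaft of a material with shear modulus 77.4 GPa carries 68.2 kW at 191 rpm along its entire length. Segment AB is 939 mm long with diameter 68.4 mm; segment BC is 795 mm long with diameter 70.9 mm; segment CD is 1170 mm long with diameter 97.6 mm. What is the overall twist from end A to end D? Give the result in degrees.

2.24°

ω = 2π·191/60 = 20.00 rad/s, so T = P/ω = 68.2×10³ / 20.00 = 3410 N·m.
J_AB = π(0.0684)⁴/32 = 2.15×10^-6 m⁴; J_BC = π(0.0709)⁴/32 = 2.48×10^-6 m⁴; J_CD = π(0.0976)⁴/32 = 8.91×10^-6 m⁴.
θ = (T/G)·Σ L_i/J_i = (3410/77.4×10⁹)·(0.939/2.15×10^-6 + 0.795/2.48×10^-6 + 1.17/8.91×10^-6) = 0.03915 rad.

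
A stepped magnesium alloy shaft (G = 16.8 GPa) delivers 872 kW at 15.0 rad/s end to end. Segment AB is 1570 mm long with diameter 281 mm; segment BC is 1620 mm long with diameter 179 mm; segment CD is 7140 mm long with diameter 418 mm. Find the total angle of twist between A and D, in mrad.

72.7 mrad

ω = 15.0 rad/s, so T = P/ω = 872×10³ / 15.00 = 58130 N·m.
J_AB = π(0.281)⁴/32 = 6.12×10^-4 m⁴; J_BC = π(0.179)⁴/32 = 1.01×10^-4 m⁴; J_CD = π(0.418)⁴/32 = 3.00×10^-3 m⁴.
θ = (T/G)·Σ L_i/J_i = (58130/16.8×10⁹)·(1.57/6.12×10^-4 + 1.62/1.01×10^-4 + 7.14/3.00×10^-3) = 0.07274 rad.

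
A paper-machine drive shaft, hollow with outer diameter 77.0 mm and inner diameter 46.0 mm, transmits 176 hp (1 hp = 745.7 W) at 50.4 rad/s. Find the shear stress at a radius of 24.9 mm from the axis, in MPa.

21.5 MPa

ω = 50.4 rad/s, so T = P/ω = 176×745.7 / 50.40 = 2604 N·m.
J = π(d_o⁴ − d_i⁴)/32 = π(0.0770⁴ − 0.0460⁴)/32 = 3.012×10^-6 m⁴.
Shear stress varies linearly with radius: τ = T·r/J = 2604 × 0.0249 / 3.012×10^-6 = 2.153×10^7 Pa.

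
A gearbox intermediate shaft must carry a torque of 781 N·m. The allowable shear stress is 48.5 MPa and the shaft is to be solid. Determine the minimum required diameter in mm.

43.4 mm

For a solid shaft τ_max = 16T/(πd³), so d = (16T/(π τ_allow))^(1/3) = (16·781.0/(π·4.85×10^7))^(1/3) = 0.04345 m.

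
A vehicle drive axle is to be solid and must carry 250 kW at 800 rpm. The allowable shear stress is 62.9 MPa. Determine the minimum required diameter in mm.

ω = 2π·800/60 = 83.78 rad/s, so T = P/ω = 250×10³ / 83.78 = 2984 N·m.
For a solid shaft τ_max = 16T/(πd³), so d = (16T/(π τ_allow))^(1/3) = (16·2984/(π·6.29×10^7))^(1/3) = 0.06228 m.

62.3 mm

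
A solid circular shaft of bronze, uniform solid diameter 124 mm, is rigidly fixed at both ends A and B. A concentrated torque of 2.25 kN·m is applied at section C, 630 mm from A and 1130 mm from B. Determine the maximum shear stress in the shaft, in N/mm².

With uniform GJ and both ends fixed, compatibility θ_AC = θ_CB gives T_A·a = T_B·b, together with T_A + T_B = T₀.
T_A = T₀·b/(a+b) = 2250·1130/1760 = 1445 N·m; T_B = 805.4 N·m.
τ in each portion: τ_AC = 3.86×10^6 Pa, τ_CB = 2.15×10^6 Pa; maximum is in AC.
τ_max = T_AC·r/J = 1445·0.0620/2.32×10^-5 = 3.859×10^6 Pa.

3.86 N/mm²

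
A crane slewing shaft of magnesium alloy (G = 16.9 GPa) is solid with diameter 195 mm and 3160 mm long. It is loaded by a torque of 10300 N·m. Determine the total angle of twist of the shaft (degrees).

0.777°

J = πd⁴/32 = π(0.195)⁴/32 = 1.420×10^-4 m⁴.
θ = T·L/(G·J) = 10300 × 3.16 / (16.9×10⁹ × 1.420×10^-4) = 0.01357 rad.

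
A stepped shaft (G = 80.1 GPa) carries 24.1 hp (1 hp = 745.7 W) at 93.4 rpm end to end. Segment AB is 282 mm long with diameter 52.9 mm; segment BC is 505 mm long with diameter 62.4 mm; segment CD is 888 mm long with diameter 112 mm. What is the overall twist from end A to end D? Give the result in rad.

ω = 2π·93.4/60 = 9.781 rad/s, so T = P/ω = 24.1×745.7 / 9.781 = 1837 N·m.
J_AB = π(0.0529)⁴/32 = 7.69×10^-7 m⁴; J_BC = π(0.0624)⁴/32 = 1.49×10^-6 m⁴; J_CD = π(0.112)⁴/32 = 1.54×10^-5 m⁴.
θ = (T/G)·Σ L_i/J_i = (1837/80.1×10⁹)·(0.282/7.69×10^-7 + 0.505/1.49×10^-6 + 0.888/1.54×10^-5) = 0.01752 rad.

0.0175 rad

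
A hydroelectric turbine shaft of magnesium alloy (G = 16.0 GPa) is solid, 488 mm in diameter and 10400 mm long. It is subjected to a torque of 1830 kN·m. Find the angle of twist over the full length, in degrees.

J = πd⁴/32 = π(0.488)⁴/32 = 5.568×10^-3 m⁴.
θ = T·L/(G·J) = 1.830e6 × 10.4 / (16.0×10⁹ × 5.568×10^-3) = 0.2136 rad.

12.2°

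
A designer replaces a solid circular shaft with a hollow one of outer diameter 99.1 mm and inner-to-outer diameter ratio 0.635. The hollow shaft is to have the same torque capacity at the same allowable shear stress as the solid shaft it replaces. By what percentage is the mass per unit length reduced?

Equal τ_max and T ⇒ the solid shaft needs d_s³ = d_o³(1−k⁴), so d_s = 99.1·(1−0.635⁴)^(1/3) = 93.41 mm.
Area ratio A_h/A_s = d_o²(1−k²)/d_s² = (1−k²)/(1−k⁴)^(2/3) = 0.6717.
Mass saving = 1 − 0.6717 = 32.8 %.

32.8 %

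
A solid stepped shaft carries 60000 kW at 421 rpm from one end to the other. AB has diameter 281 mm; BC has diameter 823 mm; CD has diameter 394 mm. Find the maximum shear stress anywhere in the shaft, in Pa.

ω = 2π·421/60 = 44.09 rad/s, so T = P/ω = 60000×10³ / 44.09 = 1.361e6 N·m.
Under the same torque, τ_max = 16T/(πd³) is largest where d is smallest — segment AB (d = 281 mm).
τ_max = 16·1.361e6/(π·(0.281)³) = 3.124×10^8 Pa.

3.12e8 Pa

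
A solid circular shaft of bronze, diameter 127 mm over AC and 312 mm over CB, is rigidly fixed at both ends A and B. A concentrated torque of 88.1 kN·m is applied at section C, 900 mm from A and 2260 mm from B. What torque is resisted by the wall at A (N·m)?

5680 N·m

Compatibility: T_A·a/J_AC = T_B·b/J_CB with T_A + T_B = T₀.
J_AC = 2.55×10^-5 m⁴, J_CB = 9.30×10^-4 m⁴, so T_A = T₀·(J_AC/a)/((J_AC/a)+(J_CB/b)) = 5682 N·m, T_B = 82420 N·m.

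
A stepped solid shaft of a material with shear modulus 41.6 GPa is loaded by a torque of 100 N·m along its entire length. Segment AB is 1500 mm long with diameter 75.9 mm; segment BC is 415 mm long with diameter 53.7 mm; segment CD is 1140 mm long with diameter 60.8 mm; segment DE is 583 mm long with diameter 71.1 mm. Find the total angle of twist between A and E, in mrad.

4.93 mrad

J_AB = π(0.0759)⁴/32 = 3.26×10^-6 m⁴; J_BC = π(0.0537)⁴/32 = 8.16×10^-7 m⁴; J_CD = π(0.0608)⁴/32 = 1.34×10^-6 m⁴; J_DE = π(0.0711)⁴/32 = 2.51×10^-6 m⁴.
θ = (T/G)·Σ L_i/J_i = (100.0/41.6×10⁹)·(1.50/3.26×10^-6 + 0.415/8.16×10^-7 + 1.14/1.34×10^-6 + 0.583/2.51×10^-6) = 4.930×10^-3 rad.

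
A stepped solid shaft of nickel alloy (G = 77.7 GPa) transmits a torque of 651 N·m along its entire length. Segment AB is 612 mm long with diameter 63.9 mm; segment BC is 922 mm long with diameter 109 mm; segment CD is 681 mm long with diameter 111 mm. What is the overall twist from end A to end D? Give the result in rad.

0.00407 rad

J_AB = π(0.0639)⁴/32 = 1.64×10^-6 m⁴; J_BC = π(0.109)⁴/32 = 1.39×10^-5 m⁴; J_CD = π(0.111)⁴/32 = 1.49×10^-5 m⁴.
θ = (T/G)·Σ L_i/J_i = (651.0/77.7×10⁹)·(0.612/1.64×10^-6 + 0.922/1.39×10^-5 + 0.681/1.49×10^-5) = 4.073×10^-3 rad.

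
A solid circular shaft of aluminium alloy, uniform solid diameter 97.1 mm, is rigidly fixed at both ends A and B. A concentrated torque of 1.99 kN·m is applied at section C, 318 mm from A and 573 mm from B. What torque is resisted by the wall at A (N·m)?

With uniform GJ and both ends fixed, compatibility θ_AC = θ_CB gives T_A·a = T_B·b, together with T_A + T_B = T₀.
T_A = T₀·b/(a+b) = 1990·573/891.0 = 1280 N·m; T_B = 710.2 N·m.

1280 N·m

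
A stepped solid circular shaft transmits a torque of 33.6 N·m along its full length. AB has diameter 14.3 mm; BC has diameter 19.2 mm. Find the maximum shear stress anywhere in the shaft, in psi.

Under the same torque, τ_max = 16T/(πd³) is largest where d is smallest — segment AB (d = 14.3 mm).
τ_max = 16·33.60/(π·(0.0143)³) = 5.852×10^7 Pa.

8490 psi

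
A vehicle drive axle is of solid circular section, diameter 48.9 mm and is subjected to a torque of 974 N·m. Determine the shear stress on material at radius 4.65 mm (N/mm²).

J = πd⁴/32 = π(0.0489)⁴/32 = 5.614×10^-7 m⁴.
Shear stress varies linearly with radius: τ = T·r/J = 974.0 × 0.00465 / 5.614×10^-7 = 8.068×10^6 Pa.

8.07 N/mm²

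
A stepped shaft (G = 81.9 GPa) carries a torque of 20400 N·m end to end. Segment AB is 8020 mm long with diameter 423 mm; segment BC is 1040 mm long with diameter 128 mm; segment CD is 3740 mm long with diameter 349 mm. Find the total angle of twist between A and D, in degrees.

J_AB = π(0.423)⁴/32 = 3.14×10^-3 m⁴; J_BC = π(0.128)⁴/32 = 2.64×10^-5 m⁴; J_CD = π(0.349)⁴/32 = 1.46×10^-3 m⁴.
θ = (T/G)·Σ L_i/J_i = (20400/81.9×10⁹)·(8.02/3.14×10^-3 + 1.04/2.64×10^-5 + 3.74/1.46×10^-3) = 0.01110 rad.

0.636°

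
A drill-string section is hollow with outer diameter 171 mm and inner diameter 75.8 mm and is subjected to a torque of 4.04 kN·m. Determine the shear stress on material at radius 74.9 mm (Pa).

J = π(d_o⁴ − d_i⁴)/32 = π(0.171⁴ − 0.0758⁴)/32 = 8.070×10^-5 m⁴.
Shear stress varies linearly with radius: τ = T·r/J = 4040 × 0.0749 / 8.070×10^-5 = 3.750×10^6 Pa.

3.75e6 Pa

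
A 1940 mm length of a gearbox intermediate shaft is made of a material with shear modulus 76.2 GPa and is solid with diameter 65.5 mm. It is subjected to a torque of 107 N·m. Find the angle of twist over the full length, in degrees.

J = πd⁴/32 = π(0.0655)⁴/32 = 1.807×10^-6 m⁴.
θ = T·L/(G·J) = 107.0 × 1.94 / (76.2×10⁹ × 1.807×10^-6) = 1.508×10^-3 rad.

0.0864°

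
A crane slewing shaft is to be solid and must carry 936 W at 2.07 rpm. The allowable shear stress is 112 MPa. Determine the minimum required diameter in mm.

ω = 2π·2.07/60 = 0.2168 rad/s, so T = P/ω = 936 / 0.2168 = 4318 N·m.
For a solid shaft τ_max = 16T/(πd³), so d = (16T/(π τ_allow))^(1/3) = (16·4318/(π·1.12×10^8))^(1/3) = 0.05812 m.

58.1 mm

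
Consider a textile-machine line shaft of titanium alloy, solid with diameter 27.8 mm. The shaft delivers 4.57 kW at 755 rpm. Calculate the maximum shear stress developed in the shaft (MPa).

13.7 MPa

ω = 2π·755/60 = 79.06 rad/s, so T = P/ω = 4.57×10³ / 79.06 = 57.80 N·m.
J = πd⁴/32 = π(0.0278)⁴/32 = 5.864×10^-8 m⁴.
τ_max = T·r/J = 57.80 × 0.0139 / 5.864×10^-8 = 1.370×10^7 Pa.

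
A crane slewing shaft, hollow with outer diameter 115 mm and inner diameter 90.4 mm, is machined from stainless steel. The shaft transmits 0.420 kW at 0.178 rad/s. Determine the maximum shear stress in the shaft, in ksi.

ω = 0.178 rad/s, so T = P/ω = 0.420×10³ / 0.1780 = 2360 N·m.
J = π(d_o⁴ − d_i⁴)/32 = π(0.115⁴ − 0.0904⁴)/32 = 1.061×10^-5 m⁴.
τ_max = T·r/J = 2360 × 0.0575 / 1.061×10^-5 = 1.278×10^7 Pa.

1.85 ksi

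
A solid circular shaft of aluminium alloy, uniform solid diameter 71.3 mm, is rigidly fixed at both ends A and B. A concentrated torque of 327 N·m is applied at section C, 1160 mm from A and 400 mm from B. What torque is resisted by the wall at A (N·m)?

83.8 N·m

With uniform GJ and both ends fixed, compatibility θ_AC = θ_CB gives T_A·a = T_B·b, together with T_A + T_B = T₀.
T_A = T₀·b/(a+b) = 327.0·400/1560 = 83.85 N·m; T_B = 243.2 N·m.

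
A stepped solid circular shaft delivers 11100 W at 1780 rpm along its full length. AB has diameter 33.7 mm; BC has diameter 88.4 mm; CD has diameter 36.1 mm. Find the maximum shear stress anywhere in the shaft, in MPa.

ω = 2π·1780/60 = 186.4 rad/s, so T = P/ω = 11100 / 186.4 = 59.55 N·m.
Under the same torque, τ_max = 16T/(πd³) is largest where d is smallest — segment AB (d = 33.7 mm).
τ_max = 16·59.55/(π·(0.0337)³) = 7.924×10^6 Pa.

7.92 MPa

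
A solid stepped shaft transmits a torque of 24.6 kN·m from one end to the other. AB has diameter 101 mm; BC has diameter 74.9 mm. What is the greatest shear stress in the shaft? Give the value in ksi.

Under the same torque, τ_max = 16T/(πd³) is largest where d is smallest — segment BC (d = 74.9 mm).
τ_max = 16·24600/(π·(0.0749)³) = 2.982×10^8 Pa.

43.2 ksi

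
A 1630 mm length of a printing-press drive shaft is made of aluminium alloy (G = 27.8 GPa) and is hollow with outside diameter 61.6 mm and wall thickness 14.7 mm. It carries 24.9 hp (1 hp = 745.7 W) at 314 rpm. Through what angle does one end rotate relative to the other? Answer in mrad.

ω = 2π·314/60 = 32.88 rad/s, so T = P/ω = 24.9×745.7 / 32.88 = 564.7 N·m.
J = π(d_o⁴ − d_i⁴)/32 = π(0.0616⁴ − 0.0322⁴)/32 = 1.308×10^-6 m⁴.
θ = T·L/(G·J) = 564.7 × 1.63 / (27.8×10⁹ × 1.308×10^-6) = 0.02531 rad.

25.3 mrad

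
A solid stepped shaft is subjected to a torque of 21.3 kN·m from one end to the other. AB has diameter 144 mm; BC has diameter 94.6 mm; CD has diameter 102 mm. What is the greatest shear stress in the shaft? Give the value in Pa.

1.28e8 Pa

Under the same torque, τ_max = 16T/(πd³) is largest where d is smallest — segment BC (d = 94.6 mm).
τ_max = 16·21300/(π·(0.0946)³) = 1.281×10^8 Pa.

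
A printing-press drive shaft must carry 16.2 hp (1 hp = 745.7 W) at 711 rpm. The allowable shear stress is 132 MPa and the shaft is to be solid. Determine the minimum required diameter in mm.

18.4 mm

ω = 2π·711/60 = 74.46 rad/s, so T = P/ω = 16.2×745.7 / 74.46 = 162.2 N·m.
For a solid shaft τ_max = 16T/(πd³), so d = (16T/(π τ_allow))^(1/3) = (16·162.2/(π·1.32×10^8))^(1/3) = 0.01843 m.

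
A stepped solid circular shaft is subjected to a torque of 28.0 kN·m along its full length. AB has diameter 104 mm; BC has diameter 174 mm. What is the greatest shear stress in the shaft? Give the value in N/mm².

127 N/mm²

Under the same torque, τ_max = 16T/(πd³) is largest where d is smallest — segment AB (d = 104 mm).
τ_max = 16·28000/(π·(0.104)³) = 1.268×10^8 Pa.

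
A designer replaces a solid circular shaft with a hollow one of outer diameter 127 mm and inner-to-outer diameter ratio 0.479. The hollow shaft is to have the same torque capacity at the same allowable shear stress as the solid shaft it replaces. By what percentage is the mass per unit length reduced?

20.1 %

Equal τ_max and T ⇒ the solid shaft needs d_s³ = d_o³(1−k⁴), so d_s = 127·(1−0.479⁴)^(1/3) = 124.7 mm.
Area ratio A_h/A_s = d_o²(1−k²)/d_s² = (1−k²)/(1−k⁴)^(2/3) = 0.7988.
Mass saving = 1 − 0.7988 = 20.1 %.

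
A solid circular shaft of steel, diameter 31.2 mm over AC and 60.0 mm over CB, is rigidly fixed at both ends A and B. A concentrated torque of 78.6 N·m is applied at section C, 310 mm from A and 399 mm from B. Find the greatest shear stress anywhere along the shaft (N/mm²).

1.69 N/mm²

Compatibility: T_A·a/J_AC = T_B·b/J_CB with T_A + T_B = T₀.
J_AC = 9.30×10^-8 m⁴, J_CB = 1.27×10^-6 m⁴, so T_A = T₀·(J_AC/a)/((J_AC/a)+(J_CB/b)) = 6.761 N·m, T_B = 71.84 N·m.
τ in each portion: τ_AC = 1.13×10^6 Pa, τ_CB = 1.69×10^6 Pa; maximum is in CB.
τ_max = T_CB·r/J = 71.84·0.0300/1.27×10^-6 = 1.694×10^6 Pa.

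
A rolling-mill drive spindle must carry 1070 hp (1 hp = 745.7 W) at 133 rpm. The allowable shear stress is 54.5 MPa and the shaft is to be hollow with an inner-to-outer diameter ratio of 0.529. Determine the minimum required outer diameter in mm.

ω = 2π·133/60 = 13.93 rad/s, so T = P/ω = 1070×745.7 / 13.93 = 57290 N·m.
For a hollow shaft with d_i/d_o = 0.529: τ_max = 16T/(π d_o³ (1−k⁴)), so d_o = [16T/(π τ_allow (1−k⁴))]^(1/3) = [16·57290/(π·5.45×10^7·0.9217)]^(1/3) = 0.1798 m.

180 mm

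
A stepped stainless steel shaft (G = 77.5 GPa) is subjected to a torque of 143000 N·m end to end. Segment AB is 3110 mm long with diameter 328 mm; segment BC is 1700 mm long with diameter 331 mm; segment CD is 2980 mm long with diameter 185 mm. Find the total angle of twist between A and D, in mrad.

55.5 mrad

J_AB = π(0.328)⁴/32 = 1.14×10^-3 m⁴; J_BC = π(0.331)⁴/32 = 1.18×10^-3 m⁴; J_CD = π(0.185)⁴/32 = 1.15×10^-4 m⁴.
θ = (T/G)·Σ L_i/J_i = (143000/77.5×10⁹)·(3.11/1.14×10^-3 + 1.70/1.18×10^-3 + 2.98/1.15×10^-4) = 0.05553 rad.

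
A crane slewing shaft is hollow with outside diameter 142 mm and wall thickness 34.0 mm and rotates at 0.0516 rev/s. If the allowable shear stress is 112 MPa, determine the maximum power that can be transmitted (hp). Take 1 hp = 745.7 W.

J = π(d_o⁴ − d_i⁴)/32 = π(0.142⁴ − 0.0740⁴)/32 = 3.697×10^-5 m⁴.
T_max = τ_allow·J/r = 1.12×10^8 × 3.697×10^-5 / 0.0710 = 58320 N·m.
ω = 2π·0.0516 = 0.3242 rad/s, so P_max = T_max·ω = 1.891×10^4 W.

25.4 hp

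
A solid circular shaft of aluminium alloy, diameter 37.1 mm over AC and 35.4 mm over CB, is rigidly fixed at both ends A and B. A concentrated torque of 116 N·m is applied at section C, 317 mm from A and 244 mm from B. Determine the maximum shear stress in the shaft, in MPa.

6.91 MPa

Compatibility: T_A·a/J_AC = T_B·b/J_CB with T_A + T_B = T₀.
J_AC = 1.86×10^-7 m⁴, J_CB = 1.54×10^-7 m⁴, so T_A = T₀·(J_AC/a)/((J_AC/a)+(J_CB/b)) = 55.85 N·m, T_B = 60.15 N·m.
τ in each portion: τ_AC = 5.57×10^6 Pa, τ_CB = 6.91×10^6 Pa; maximum is in CB.
τ_max = T_CB·r/J = 60.15·0.0177/1.54×10^-7 = 6.905×10^6 Pa.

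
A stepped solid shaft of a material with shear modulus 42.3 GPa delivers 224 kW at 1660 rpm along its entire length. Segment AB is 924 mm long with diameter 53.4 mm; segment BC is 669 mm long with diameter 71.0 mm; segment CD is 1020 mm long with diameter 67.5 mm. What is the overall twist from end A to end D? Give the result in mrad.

ω = 2π·1660/60 = 173.8 rad/s, so T = P/ω = 224×10³ / 173.8 = 1289 N·m.
J_AB = π(0.0534)⁴/32 = 7.98×10^-7 m⁴; J_BC = π(0.0710)⁴/32 = 2.49×10^-6 m⁴; J_CD = π(0.0675)⁴/32 = 2.04×10^-6 m⁴.
θ = (T/G)·Σ L_i/J_i = (1289/42.3×10⁹)·(0.924/7.98×10^-7 + 0.669/2.49×10^-6 + 1.02/2.04×10^-6) = 0.05867 rad.

58.7 mrad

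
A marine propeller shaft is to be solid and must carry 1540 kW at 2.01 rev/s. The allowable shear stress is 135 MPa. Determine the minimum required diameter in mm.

ω = 2π·2.01 = 12.63 rad/s, so T = P/ω = 1540×10³ / 12.63 = 121900 N·m.
For a solid shaft τ_max = 16T/(πd³), so d = (16T/(π τ_allow))^(1/3) = (16·121900/(π·1.35×10^8))^(1/3) = 0.1663 m.

166 mm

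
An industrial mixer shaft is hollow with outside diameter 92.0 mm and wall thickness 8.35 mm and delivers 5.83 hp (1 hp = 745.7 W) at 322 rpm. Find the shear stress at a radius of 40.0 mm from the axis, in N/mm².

ω = 2π·322/60 = 33.72 rad/s, so T = P/ω = 5.83×745.7 / 33.72 = 128.9 N·m.
J = π(d_o⁴ − d_i⁴)/32 = π(0.0920⁴ − 0.0753⁴)/32 = 3.877×10^-6 m⁴.
Shear stress varies linearly with radius: τ = T·r/J = 128.9 × 0.0400 / 3.877×10^-6 = 1.330×10^6 Pa.

1.33 N/mm²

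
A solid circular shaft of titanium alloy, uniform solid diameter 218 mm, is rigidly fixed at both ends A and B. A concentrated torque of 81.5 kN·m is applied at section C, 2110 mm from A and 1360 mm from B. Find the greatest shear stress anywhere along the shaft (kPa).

With uniform GJ and both ends fixed, compatibility θ_AC = θ_CB gives T_A·a = T_B·b, together with T_A + T_B = T₀.
T_A = T₀·b/(a+b) = 81500·1360/3470 = 31940 N·m; T_B = 49560 N·m.
τ in each portion: τ_AC = 1.57×10^7 Pa, τ_CB = 2.44×10^7 Pa; maximum is in CB.
τ_max = T_CB·r/J = 49560·0.109/2.22×10^-4 = 2.436×10^7 Pa.

24400 kPa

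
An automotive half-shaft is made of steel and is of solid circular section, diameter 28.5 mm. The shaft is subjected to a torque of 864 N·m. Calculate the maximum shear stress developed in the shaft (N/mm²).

190 N/mm²

J = πd⁴/32 = π(0.0285)⁴/32 = 6.477×10^-8 m⁴.
τ_max = T·r/J = 864.0 × 0.0143 / 6.477×10^-8 = 1.901×10^8 Pa.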